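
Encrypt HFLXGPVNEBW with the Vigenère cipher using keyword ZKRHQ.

Repeat the key across the message: ZKRHQZKRHQZ
H(7)+Z(25): 32≡6 → G
F(5)+K(10): 15 → P
L(11)+R(17): 28≡2 → C
X(23)+H(7): 30≡4 → E
G(6)+Q(16): 22 → W
P(15)+Z(25): 40≡14 → O
V(21)+K(10): 31≡5 → F
N(13)+R(17): 30≡4 → E
E(4)+H(7): 11 → L
B(1)+Q(16): 17 → R
W(22)+Z(25): 47≡21 → V

GPCEWOFELRV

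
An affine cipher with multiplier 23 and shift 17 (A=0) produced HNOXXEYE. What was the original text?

MKBYYNPN

The inverse of 23 mod 26 is 17, since 23·17=391≡1. Apply D(y)=17·(y−17) mod 26:
H(7): 17·(7−17)=-170≡12 → M
N(13): 17·(13−17)=-68≡10 → K
O(14): 17·(14−17)=-51≡1 → B
X(23): 17·(23−17)=102≡24 → Y
X(23): 17·(23−17)=102≡24 → Y
E(4): 17·(4−17)=-221≡13 → N
Y(24): 17·(24−17)=119≡15 → P
E(4): 17·(4−17)=-221≡13 → N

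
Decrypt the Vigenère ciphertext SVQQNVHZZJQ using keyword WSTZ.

WDXRRDOADRX

Repeat the key across the ciphertext: WSTZWSTZWST
S(18)−W(22): -4≡22 → W
V(21)−S(18): 3 → D
Q(16)−T(19): -3≡23 → X
Q(16)−Z(25): -9≡17 → R
N(13)−W(22): -9≡17 → R
V(21)−S(18): 3 → D
H(7)−T(19): -12≡14 → O
Z(25)−Z(25): 0 → A
Z(25)−W(22): 3 → D
J(9)−S(18): -9≡17 → R
Q(16)−T(19): -3≡23 → X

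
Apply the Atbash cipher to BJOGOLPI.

B(1) → Y(24)
J(9) → Q(16)
O(14) → L(11)
G(6) → T(19)
O(14) → L(11)
L(11) → O(14)
P(15) → K(10)
I(8) → R(17)

YQLTLOKR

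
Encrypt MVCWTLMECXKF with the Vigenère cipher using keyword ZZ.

Repeat the key across the message: ZZZZZZZZZZZZ
M(12)+Z(25): 37≡11 → L
V(21)+Z(25): 46≡20 → U
C(2)+Z(25): 27≡1 → B
W(22)+Z(25): 47≡21 → V
T(19)+Z(25): 44≡18 → S
L(11)+Z(25): 36≡10 → K
M(12)+Z(25): 37≡11 → L
E(4)+Z(25): 29≡3 → D
C(2)+Z(25): 27≡1 → B
X(23)+Z(25): 48≡22 → W
K(10)+Z(25): 35≡9 → J
F(5)+Z(25): 30≡4 → E

LUBVSKLDBWJE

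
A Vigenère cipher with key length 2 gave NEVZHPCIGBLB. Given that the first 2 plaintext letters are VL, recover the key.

Subtract each crib letter from the matching ciphertext letter (mod 26):
N(13)−V(21)=-8≡18 → S
E(4)−L(11)=-7≡19 → T

ST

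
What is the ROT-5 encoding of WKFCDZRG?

BPKHIEWL

W(22): 22+5=27≡1 → B
K(10): 10+5=15 → P
F(5): 5+5=10 → K
C(2): 2+5=7 → H
D(3): 3+5=8 → I
Z(25): 25+5=30≡4 → E
R(17): 17+5=22 → W
G(6): 6+5=11 → L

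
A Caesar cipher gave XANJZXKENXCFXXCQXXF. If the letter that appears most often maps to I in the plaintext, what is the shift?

15

The most frequent ciphertext letter is X (appears 7 times).
X is position 23; I is position 8.
Shift = 15.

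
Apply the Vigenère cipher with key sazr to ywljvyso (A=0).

Repeat the key across the message: sazrsazr
y(24)+s(18): 42≡16 → q
w(22)+a(0): 22 → w
l(11)+z(25): 36≡10 → k
j(9)+r(17): 26≡0 → a
v(21)+s(18): 39≡13 → n
y(24)+a(0): 24 → y
s(18)+z(25): 43≡17 → r
o(14)+r(17): 31≡5 → f

qwkanyrf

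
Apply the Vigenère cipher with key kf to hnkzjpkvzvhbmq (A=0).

rsuetuuajargwv

Repeat the key across the message: kfkfkfkfkfkfkf
h(7)+k(10): 17 → r
n(13)+f(5): 18 → s
k(10)+k(10): 20 → u
z(25)+f(5): 30≡4 → e
j(9)+k(10): 19 → t
p(15)+f(5): 20 → u
k(10)+k(10): 20 → u
v(21)+f(5): 26≡0 → a
z(25)+k(10): 35≡9 → j
v(21)+f(5): 26≡0 → a
h(7)+k(10): 17 → r
b(1)+f(5): 6 → g
m(12)+k(10): 22 → w
q(16)+f(5): 21 → v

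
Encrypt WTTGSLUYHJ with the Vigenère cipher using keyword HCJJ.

DVCPZNDHOL

Repeat the key across the message: HCJJHCJJHC
W(22)+H(7): 29≡3 → D
T(19)+C(2): 21 → V
T(19)+J(9): 28≡2 → C
G(6)+J(9): 15 → P
S(18)+H(7): 25 → Z
L(11)+C(2): 13 → N
U(20)+J(9): 29≡3 → D
Y(24)+J(9): 33≡7 → H
H(7)+H(7): 14 → O
J(9)+C(2): 11 → L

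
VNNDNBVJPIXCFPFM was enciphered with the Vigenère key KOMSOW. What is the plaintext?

LZBLZFLVDQJGVBTU

Repeat the key across the ciphertext: KOMSOWKOMSOWKOMS
V(21)−K(10): 11 → L
N(13)−O(14): -1≡25 → Z
N(13)−M(12): 1 → B
D(3)−S(18): -15≡11 → L
N(13)−O(14): -1≡25 → Z
B(1)−W(22): -21≡5 → F
V(21)−K(10): 11 → L
J(9)−O(14): -5≡21 → V
P(15)−M(12): 3 → D
I(8)−S(18): -10≡16 → Q
X(23)−O(14): 9 → J
C(2)−W(22): -20≡6 → G
F(5)−K(10): -5≡21 → V
P(15)−O(14): 1 → B
F(5)−M(12): -7≡19 → T
M(12)−S(18): -6≡20 → U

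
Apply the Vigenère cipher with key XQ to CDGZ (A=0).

Repeat the key across the message: XQXQ
C(2)+X(23): 25 → Z
D(3)+Q(16): 19 → T
G(6)+X(23): 29≡3 → D
Z(25)+Q(16): 41≡15 → P

ZTDP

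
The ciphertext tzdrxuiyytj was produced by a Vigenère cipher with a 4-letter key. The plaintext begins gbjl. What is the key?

nyug

Subtract each crib letter from the matching ciphertext letter (mod 26):
t(19)−g(6)=13 → n
z(25)−b(1)=24 → y
d(3)−j(9)=-6≡20 → u
r(17)−l(11)=6 → g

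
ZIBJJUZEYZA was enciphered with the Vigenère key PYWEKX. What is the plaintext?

KKFFZXKGCVQ

Repeat the key across the ciphertext: PYWEKXPYWEK
Z(25)−P(15): 10 → K
I(8)−Y(24): -16≡10 → K
B(1)−W(22): -21≡5 → F
J(9)−E(4): 5 → F
J(9)−K(10): -1≡25 → Z
U(20)−X(23): -3≡23 → X
Z(25)−P(15): 10 → K
E(4)−Y(24): -20≡6 → G
Y(24)−W(22): 2 → C
Z(25)−E(4): 21 → V
A(0)−K(10): -10≡16 → Q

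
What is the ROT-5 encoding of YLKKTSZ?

Y(24): 24+5=29≡3 → D
L(11): 11+5=16 → Q
K(10): 10+5=15 → P
K(10): 10+5=15 → P
T(19): 19+5=24 → Y
S(18): 18+5=23 → X
Z(25): 25+5=30≡4 → E

DQPPYXE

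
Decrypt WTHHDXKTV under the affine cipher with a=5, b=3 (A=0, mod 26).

The inverse of 5 mod 26 is 21, since 5·21=105≡1. Apply D(y)=21·(y−3) mod 26:
W(22): 21·(22−3)=399≡9 → J
T(19): 21·(19−3)=336≡24 → Y
H(7): 21·(7−3)=84≡6 → G
H(7): 21·(7−3)=84≡6 → G
D(3): 21·(3−3)=0 → A
X(23): 21·(23−3)=420≡4 → E
K(10): 21·(10−3)=147≡17 → R
T(19): 21·(19−3)=336≡24 → Y
V(21): 21·(21−3)=378≡14 → O

JYGGAERYO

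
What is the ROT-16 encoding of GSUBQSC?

WIKRGIS

G(6): 6+16=22 → W
S(18): 18+16=34≡8 → I
U(20): 20+16=36≡10 → K
B(1): 1+16=17 → R
Q(16): 16+16=32≡6 → G
S(18): 18+16=34≡8 → I
C(2): 2+16=18 → S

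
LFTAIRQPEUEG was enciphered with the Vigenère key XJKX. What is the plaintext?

Repeat the key across the ciphertext: XJKXXJKXXJKX
L(11)−X(23): -12≡14 → O
F(5)−J(9): -4≡22 → W
T(19)−K(10): 9 → J
A(0)−X(23): -23≡3 → D
I(8)−X(23): -15≡11 → L
R(17)−J(9): 8 → I
Q(16)−K(10): 6 → G
P(15)−X(23): -8≡18 → S
E(4)−X(23): -19≡7 → H
U(20)−J(9): 11 → L
E(4)−K(10): -6≡20 → U
G(6)−X(23): -17≡9 → J

OWJDLIGSHLUJ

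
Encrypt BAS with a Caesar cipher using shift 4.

FEW

B(1): 1+4=5 → F
A(0): 0+4=4 → E
S(18): 18+4=22 → W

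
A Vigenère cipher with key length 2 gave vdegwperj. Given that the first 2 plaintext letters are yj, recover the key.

xu

Subtract each crib letter from the matching ciphertext letter (mod 26):
v(21)−y(24)=-3≡23 → x
d(3)−j(9)=-6≡20 → u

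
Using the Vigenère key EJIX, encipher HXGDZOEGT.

LGOADXMDX

Repeat the key across the message: EJIXEJIXE
H(7)+E(4): 11 → L
X(23)+J(9): 32≡6 → G
G(6)+I(8): 14 → O
D(3)+X(23): 26≡0 → A
Z(25)+E(4): 29≡3 → D
O(14)+J(9): 23 → X
E(4)+I(8): 12 → M
G(6)+X(23): 29≡3 → D
T(19)+E(4): 23 → X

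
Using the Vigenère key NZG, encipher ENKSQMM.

RMQFPSZ

Repeat the key across the message: NZGNZGN
E(4)+N(13): 17 → R
N(13)+Z(25): 38≡12 → M
K(10)+G(6): 16 → Q
S(18)+N(13): 31≡5 → F
Q(16)+Z(25): 41≡15 → P
M(12)+G(6): 18 → S
M(12)+N(13): 25 → Z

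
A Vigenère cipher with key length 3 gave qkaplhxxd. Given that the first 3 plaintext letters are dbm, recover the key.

njo

Subtract each crib letter from the matching ciphertext letter (mod 26):
q(16)−d(3)=13 → n
k(10)−b(1)=9 → j
a(0)−m(12)=-12≡14 → o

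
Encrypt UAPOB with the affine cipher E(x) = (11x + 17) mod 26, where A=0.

DRAPC

U(20): 11·20+17=237≡3 → D
A(0): 11·0+17=17 → R
P(15): 11·15+17=182≡0 → A
O(14): 11·14+17=171≡15 → P
B(1): 11·1+17=28≡2 → C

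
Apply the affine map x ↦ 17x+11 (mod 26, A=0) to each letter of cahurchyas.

c(2): 17·2+11=45≡19 → t
a(0): 17·0+11=11 → l
h(7): 17·7+11=130≡0 → a
u(20): 17·20+11=351≡13 → n
r(17): 17·17+11=300≡14 → o
c(2): 17·2+11=45≡19 → t
h(7): 17·7+11=130≡0 → a
y(24): 17·24+11=419≡3 → d
a(0): 17·0+11=11 → l
s(18): 17·18+11=317≡5 → f

tlanotadlf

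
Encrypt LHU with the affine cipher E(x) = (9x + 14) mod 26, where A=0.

L(11): 9·11+14=113≡9 → J
H(7): 9·7+14=77≡25 → Z
U(20): 9·20+14=194≡12 → M

JZM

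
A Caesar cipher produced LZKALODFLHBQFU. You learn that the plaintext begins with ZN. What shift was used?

From the crib: L(11)−Z(25)=-14≡12, so the shift is 12.

12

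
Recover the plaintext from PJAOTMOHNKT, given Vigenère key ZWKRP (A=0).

Repeat the key across the ciphertext: ZWKRPZWKRPZ
P(15)−Z(25): -10≡16 → Q
J(9)−W(22): -13≡13 → N
A(0)−K(10): -10≡16 → Q
O(14)−R(17): -3≡23 → X
T(19)−P(15): 4 → E
M(12)−Z(25): -13≡13 → N
O(14)−W(22): -8≡18 → S
H(7)−K(10): -3≡23 → X
N(13)−R(17): -4≡22 → W
K(10)−P(15): -5≡21 → V
T(19)−Z(25): -6≡20 → U

QNQXENSXWVU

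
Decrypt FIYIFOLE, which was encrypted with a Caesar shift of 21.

KNDNKTQJ

F(5): 5−21=-16≡10 → K
I(8): 8−21=-13≡13 → N
Y(24): 24−21=3 → D
I(8): 8−21=-13≡13 → N
F(5): 5−21=-16≡10 → K
O(14): 14−21=-7≡19 → T
L(11): 11−21=-10≡16 → Q
E(4): 4−21=-17≡9 → J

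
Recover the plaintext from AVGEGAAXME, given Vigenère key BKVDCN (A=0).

Repeat the key across the ciphertext: BKVDCNBKVD
A(0)−B(1): -1≡25 → Z
V(21)−K(10): 11 → L
G(6)−V(21): -15≡11 → L
E(4)−D(3): 1 → B
G(6)−C(2): 4 → E
A(0)−N(13): -13≡13 → N
A(0)−B(1): -1≡25 → Z
X(23)−K(10): 13 → N
M(12)−V(21): -9≡17 → R
E(4)−D(3): 1 → B

ZLLBENZNRB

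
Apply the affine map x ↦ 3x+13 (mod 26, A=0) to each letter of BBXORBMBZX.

B(1): 3·1+13=16 → Q
B(1): 3·1+13=16 → Q
X(23): 3·23+13=82≡4 → E
O(14): 3·14+13=55≡3 → D
R(17): 3·17+13=64≡12 → M
B(1): 3·1+13=16 → Q
M(12): 3·12+13=49≡23 → X
B(1): 3·1+13=16 → Q
Z(25): 3·25+13=88≡10 → K
X(23): 3·23+13=82≡4 → E

QQEDMQXQKE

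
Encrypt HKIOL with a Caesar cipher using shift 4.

LOMSP

H(7): 7+4=11 → L
K(10): 10+4=14 → O
I(8): 8+4=12 → M
O(14): 14+4=18 → S
L(11): 11+4=15 → P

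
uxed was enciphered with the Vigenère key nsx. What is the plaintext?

Repeat the key across the ciphertext: nsxn
u(20)−n(13): 7 → h
x(23)−s(18): 5 → f
e(4)−x(23): -19≡7 → h
d(3)−n(13): -10≡16 → q

hfhq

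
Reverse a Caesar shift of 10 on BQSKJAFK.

RGIAZQVA

B(1): 1−10=-9≡17 → R
Q(16): 16−10=6 → G
S(18): 18−10=8 → I
K(10): 10−10=0 → A
J(9): 9−10=-1≡25 → Z
A(0): 0−10=-10≡16 → Q
F(5): 5−10=-5≡21 → V
K(10): 10−10=0 → A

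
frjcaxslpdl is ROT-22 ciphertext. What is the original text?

jvngebwpthp

f(5): 5−22=-17≡9 → j
r(17): 17−22=-5≡21 → v
j(9): 9−22=-13≡13 → n
c(2): 2−22=-20≡6 → g
a(0): 0−22=-22≡4 → e
x(23): 23−22=1 → b
s(18): 18−22=-4≡22 → w
l(11): 11−22=-11≡15 → p
p(15): 15−22=-7≡19 → t
d(3): 3−22=-19≡7 → h
l(11): 11−22=-11≡15 → p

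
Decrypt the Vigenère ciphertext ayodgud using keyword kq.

qienwet

Repeat the key across the ciphertext: kqkqkqk
a(0)−k(10): -10≡16 → q
y(24)−q(16): 8 → i
o(14)−k(10): 4 → e
d(3)−q(16): -13≡13 → n
g(6)−k(10): -4≡22 → w
u(20)−q(16): 4 → e
d(3)−k(10): -7≡19 → t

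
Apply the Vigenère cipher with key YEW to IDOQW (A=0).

Repeat the key across the message: YEWYE
I(8)+Y(24): 32≡6 → G
D(3)+E(4): 7 → H
O(14)+W(22): 36≡10 → K
Q(16)+Y(24): 40≡14 → O
W(22)+E(4): 26≡0 → A

GHKOA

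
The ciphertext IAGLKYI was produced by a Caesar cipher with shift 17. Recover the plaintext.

I(8): 8−17=-9≡17 → R
A(0): 0−17=-17≡9 → J
G(6): 6−17=-11≡15 → P
L(11): 11−17=-6≡20 → U
K(10): 10−17=-7≡19 → T
Y(24): 24−17=7 → H
I(8): 8−17=-9≡17 → R

RJPUTHR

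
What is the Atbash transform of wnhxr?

dmsci

w(22) → d(3)
n(13) → m(12)
h(7) → s(18)
x(23) → c(2)
r(17) → i(8)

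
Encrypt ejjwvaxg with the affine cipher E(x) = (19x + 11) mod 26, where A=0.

jaanulgv

e(4): 19·4+11=87≡9 → j
j(9): 19·9+11=182≡0 → a
j(9): 19·9+11=182≡0 → a
w(22): 19·22+11=429≡13 → n
v(21): 19·21+11=410≡20 → u
a(0): 19·0+11=11 → l
x(23): 19·23+11=448≡6 → g
g(6): 19·6+11=125≡21 → v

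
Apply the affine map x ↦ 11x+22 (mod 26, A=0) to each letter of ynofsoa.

y(24): 11·24+22=286≡0 → a
n(13): 11·13+22=165≡9 → j
o(14): 11·14+22=176≡20 → u
f(5): 11·5+22=77≡25 → z
s(18): 11·18+22=220≡12 → m
o(14): 11·14+22=176≡20 → u
a(0): 11·0+22=22 → w

ajuzmuw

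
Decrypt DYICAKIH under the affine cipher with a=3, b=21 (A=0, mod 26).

UBNLTFNE

The inverse of 3 mod 26 is 9, since 3·9=27≡1. Apply D(y)=9·(y−21) mod 26:
D(3): 9·(3−21)=-162≡20 → U
Y(24): 9·(24−21)=27≡1 → B
I(8): 9·(8−21)=-117≡13 → N
C(2): 9·(2−21)=-171≡11 → L
A(0): 9·(0−21)=-189≡19 → T
K(10): 9·(10−21)=-99≡5 → F
I(8): 9·(8−21)=-117≡13 → N
H(7): 9·(7−21)=-126≡4 → E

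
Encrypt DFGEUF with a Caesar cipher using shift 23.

D(3): 3+23=26≡0 → A
F(5): 5+23=28≡2 → C
G(6): 6+23=29≡3 → D
E(4): 4+23=27≡1 → B
U(20): 20+23=43≡17 → R
F(5): 5+23=28≡2 → C

ACDBRC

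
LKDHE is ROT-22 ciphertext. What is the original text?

L(11): 11−22=-11≡15 → P
K(10): 10−22=-12≡14 → O
D(3): 3−22=-19≡7 → H
H(7): 7−22=-15≡11 → L
E(4): 4−22=-18≡8 → I

POHLI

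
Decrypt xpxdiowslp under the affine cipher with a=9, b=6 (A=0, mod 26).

zbzrgywkpb

The inverse of 9 mod 26 is 3, since 9·3=27≡1. Apply D(y)=3·(y−6) mod 26:
x(23): 3·(23−6)=51≡25 → z
p(15): 3·(15−6)=27≡1 → b
x(23): 3·(23−6)=51≡25 → z
d(3): 3·(3−6)=-9≡17 → r
i(8): 3·(8−6)=6 → g
o(14): 3·(14−6)=24 → y
w(22): 3·(22−6)=48≡22 → w
s(18): 3·(18−6)=36≡10 → k
l(11): 3·(11−6)=15 → p
p(15): 3·(15−6)=27≡1 → b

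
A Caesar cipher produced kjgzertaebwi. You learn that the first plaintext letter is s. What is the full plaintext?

From the crib: k(10)−s(18)=-8≡18, so the shift is 18.
Subtract 18 from each ciphertext letter:
k(10): 10−18=-8≡18 → s
j(9): 9−18=-9≡17 → r
g(6): 6−18=-12≡14 → o
z(25): 25−18=7 → h
e(4): 4−18=-14≡12 → m
r(17): 17−18=-1≡25 → z
t(19): 19−18=1 → b
a(0): 0−18=-18≡8 → i
e(4): 4−18=-14≡12 → m
b(1): 1−18=-17≡9 → j
w(22): 22−18=4 → e
i(8): 8−18=-10≡16 → q

srohmzbimjeq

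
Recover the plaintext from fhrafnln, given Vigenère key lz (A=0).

uigbuoao

Repeat the key across the ciphertext: lzlzlzlz
f(5)−l(11): -6≡20 → u
h(7)−z(25): -18≡8 → i
r(17)−l(11): 6 → g
a(0)−z(25): -25≡1 → b
f(5)−l(11): -6≡20 → u
n(13)−z(25): -12≡14 → o
l(11)−l(11): 0 → a
n(13)−z(25): -12≡14 → o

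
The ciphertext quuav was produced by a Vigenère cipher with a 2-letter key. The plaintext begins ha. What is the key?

Subtract each crib letter from the matching ciphertext letter (mod 26):
q(16)−h(7)=9 → j
u(20)−a(0)=20 → u

ju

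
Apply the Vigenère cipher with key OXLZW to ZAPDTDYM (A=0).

NXACPRVX

Repeat the key across the message: OXLZWOXL
Z(25)+O(14): 39≡13 → N
A(0)+X(23): 23 → X
P(15)+L(11): 26≡0 → A
D(3)+Z(25): 28≡2 → C
T(19)+W(22): 41≡15 → P
D(3)+O(14): 17 → R
Y(24)+X(23): 47≡21 → V
M(12)+L(11): 23 → X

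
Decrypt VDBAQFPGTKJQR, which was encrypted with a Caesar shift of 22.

V(21): 21−22=-1≡25 → Z
D(3): 3−22=-19≡7 → H
B(1): 1−22=-21≡5 → F
A(0): 0−22=-22≡4 → E
Q(16): 16−22=-6≡20 → U
F(5): 5−22=-17≡9 → J
P(15): 15−22=-7≡19 → T
G(6): 6−22=-16≡10 → K
T(19): 19−22=-3≡23 → X
K(10): 10−22=-12≡14 → O
J(9): 9−22=-13≡13 → N
Q(16): 16−22=-6≡20 → U
R(17): 17−22=-5≡21 → V

ZHFEUJTKXONUV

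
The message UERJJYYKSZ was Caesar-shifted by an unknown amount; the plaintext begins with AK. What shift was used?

From the crib: U(20)−A(0)=20, so the shift is 20.

20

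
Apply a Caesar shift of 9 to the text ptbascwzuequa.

yckjblfidnzdj

p(15): 15+9=24 → y
t(19): 19+9=28≡2 → c
b(1): 1+9=10 → k
a(0): 0+9=9 → j
s(18): 18+9=27≡1 → b
c(2): 2+9=11 → l
w(22): 22+9=31≡5 → f
z(25): 25+9=34≡8 → i
u(20): 20+9=29≡3 → d
e(4): 4+9=13 → n
q(16): 16+9=25 → z
u(20): 20+9=29≡3 → d
a(0): 0+9=9 → j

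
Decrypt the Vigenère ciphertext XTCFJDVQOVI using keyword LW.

Repeat the key across the ciphertext: LWLWLWLWLWL
X(23)−L(11): 12 → M
T(19)−W(22): -3≡23 → X
C(2)−L(11): -9≡17 → R
F(5)−W(22): -17≡9 → J
J(9)−L(11): -2≡24 → Y
D(3)−W(22): -19≡7 → H
V(21)−L(11): 10 → K
Q(16)−W(22): -6≡20 → U
O(14)−L(11): 3 → D
V(21)−W(22): -1≡25 → Z
I(8)−L(11): -3≡23 → X

MXRJYHKUDZX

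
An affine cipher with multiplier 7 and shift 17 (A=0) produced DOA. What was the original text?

YHF

The inverse of 7 mod 26 is 15, since 7·15=105≡1. Apply D(y)=15·(y−17) mod 26:
D(3): 15·(3−17)=-210≡24 → Y
O(14): 15·(14−17)=-45≡7 → H
A(0): 15·(0−17)=-255≡5 → F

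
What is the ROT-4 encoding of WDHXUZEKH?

W(22): 22+4=26≡0 → A
D(3): 3+4=7 → H
H(7): 7+4=11 → L
X(23): 23+4=27≡1 → B
U(20): 20+4=24 → Y
Z(25): 25+4=29≡3 → D
E(4): 4+4=8 → I
K(10): 10+4=14 → O
H(7): 7+4=11 → L

AHLBYDIOL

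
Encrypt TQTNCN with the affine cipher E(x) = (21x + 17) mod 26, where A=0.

T(19): 21·19+17=416≡0 → A
Q(16): 21·16+17=353≡15 → P
T(19): 21·19+17=416≡0 → A
N(13): 21·13+17=290≡4 → E
C(2): 21·2+17=59≡7 → H
N(13): 21·13+17=290≡4 → E

APAEHE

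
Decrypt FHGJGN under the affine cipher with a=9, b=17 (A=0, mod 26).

The inverse of 9 mod 26 is 3, since 9·3=27≡1. Apply D(y)=3·(y−17) mod 26:
F(5): 3·(5−17)=-36≡16 → Q
H(7): 3·(7−17)=-30≡22 → W
G(6): 3·(6−17)=-33≡19 → T
J(9): 3·(9−17)=-24≡2 → C
G(6): 3·(6−17)=-33≡19 → T
N(13): 3·(13−17)=-12≡14 → O

QWTCTO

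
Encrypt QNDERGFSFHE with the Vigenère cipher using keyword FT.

VGIXWZKLKAJ

Repeat the key across the message: FTFTFTFTFTF
Q(16)+F(5): 21 → V
N(13)+T(19): 32≡6 → G
D(3)+F(5): 8 → I
E(4)+T(19): 23 → X
R(17)+F(5): 22 → W
G(6)+T(19): 25 → Z
F(5)+F(5): 10 → K
S(18)+T(19): 37≡11 → L
F(5)+F(5): 10 → K
H(7)+T(19): 26≡0 → A
E(4)+F(5): 9 → J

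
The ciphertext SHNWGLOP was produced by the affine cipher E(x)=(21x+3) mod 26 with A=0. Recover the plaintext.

The inverse of 21 mod 26 is 5, since 21·5=105≡1. Apply D(y)=5·(y−3) mod 26:
S(18): 5·(18−3)=75≡23 → X
H(7): 5·(7−3)=20 → U
N(13): 5·(13−3)=50≡24 → Y
W(22): 5·(22−3)=95≡17 → R
G(6): 5·(6−3)=15 → P
L(11): 5·(11−3)=40≡14 → O
O(14): 5·(14−3)=55≡3 → D
P(15): 5·(15−3)=60≡8 → I

XUYRPODI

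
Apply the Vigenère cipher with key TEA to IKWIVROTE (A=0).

BOWBZRHXE

Repeat the key across the message: TEATEATEA
I(8)+T(19): 27≡1 → B
K(10)+E(4): 14 → O
W(22)+A(0): 22 → W
I(8)+T(19): 27≡1 → B
V(21)+E(4): 25 → Z
R(17)+A(0): 17 → R
O(14)+T(19): 33≡7 → H
T(19)+E(4): 23 → X
E(4)+A(0): 4 → E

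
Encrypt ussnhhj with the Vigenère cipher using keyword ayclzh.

Repeat the key across the message: ayclzha
u(20)+a(0): 20 → u
s(18)+y(24): 42≡16 → q
s(18)+c(2): 20 → u
n(13)+l(11): 24 → y
h(7)+z(25): 32≡6 → g
h(7)+h(7): 14 → o
j(9)+a(0): 9 → j

uquygoj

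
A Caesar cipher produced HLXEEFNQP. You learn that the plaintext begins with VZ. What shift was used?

12

From the crib: H(7)−V(21)=-14≡12, so the shift is 12.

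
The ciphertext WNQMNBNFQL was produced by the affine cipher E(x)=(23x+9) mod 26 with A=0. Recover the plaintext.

NQPZQUQKPI

The inverse of 23 mod 26 is 17, since 23·17=391≡1. Apply D(y)=17·(y−9) mod 26:
W(22): 17·(22−9)=221≡13 → N
N(13): 17·(13−9)=68≡16 → Q
Q(16): 17·(16−9)=119≡15 → P
M(12): 17·(12−9)=51≡25 → Z
N(13): 17·(13−9)=68≡16 → Q
B(1): 17·(1−9)=-136≡20 → U
N(13): 17·(13−9)=68≡16 → Q
F(5): 17·(5−9)=-68≡10 → K
Q(16): 17·(16−9)=119≡15 → P
L(11): 17·(11−9)=34≡8 → I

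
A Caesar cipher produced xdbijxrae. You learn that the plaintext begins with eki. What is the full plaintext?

ekipqeyhl

From the crib: x(23)−e(4)=19, so the shift is 19.
Subtract 19 from each ciphertext letter:
x(23): 23−19=4 → e
d(3): 3−19=-16≡10 → k
b(1): 1−19=-18≡8 → i
i(8): 8−19=-11≡15 → p
j(9): 9−19=-10≡16 → q
x(23): 23−19=4 → e
r(17): 17−19=-2≡24 → y
a(0): 0−19=-19≡7 → h
e(4): 4−19=-15≡11 → l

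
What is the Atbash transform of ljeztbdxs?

l(11) → o(14)
j(9) → q(16)
e(4) → v(21)
z(25) → a(0)
t(19) → g(6)
b(1) → y(24)
d(3) → w(22)
x(23) → c(2)
s(18) → h(7)

oqvagywch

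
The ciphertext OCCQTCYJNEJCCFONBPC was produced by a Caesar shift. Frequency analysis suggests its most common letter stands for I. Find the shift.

The most frequent ciphertext letter is C (appears 6 times).
C is position 2; I is position 8.
Shift = -6≡20.

20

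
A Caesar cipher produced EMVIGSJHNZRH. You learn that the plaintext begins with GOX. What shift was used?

24

From the crib: E(4)−G(6)=-2≡24, so the shift is 24.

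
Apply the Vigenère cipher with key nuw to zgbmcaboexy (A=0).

Repeat the key across the message: nuwnuwnuwnu
z(25)+n(13): 38≡12 → m
g(6)+u(20): 26≡0 → a
b(1)+w(22): 23 → x
m(12)+n(13): 25 → z
c(2)+u(20): 22 → w
a(0)+w(22): 22 → w
b(1)+n(13): 14 → o
o(14)+u(20): 34≡8 → i
e(4)+w(22): 26≡0 → a
x(23)+n(13): 36≡10 → k
y(24)+u(20): 44≡18 → s

maxzwwoiaks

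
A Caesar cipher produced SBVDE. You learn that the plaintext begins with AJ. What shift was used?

18

From the crib: S(18)−A(0)=18, so the shift is 18.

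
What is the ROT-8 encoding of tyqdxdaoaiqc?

t(19): 19+8=27≡1 → b
y(24): 24+8=32≡6 → g
q(16): 16+8=24 → y
d(3): 3+8=11 → l
x(23): 23+8=31≡5 → f
d(3): 3+8=11 → l
a(0): 0+8=8 → i
o(14): 14+8=22 → w
a(0): 0+8=8 → i
i(8): 8+8=16 → q
q(16): 16+8=24 → y
c(2): 2+8=10 → k

bgylfliwiqyk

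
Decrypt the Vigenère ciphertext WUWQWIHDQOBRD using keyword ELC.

Repeat the key across the ciphertext: ELCELCELCELCE
W(22)−E(4): 18 → S
U(20)−L(11): 9 → J
W(22)−C(2): 20 → U
Q(16)−E(4): 12 → M
W(22)−L(11): 11 → L
I(8)−C(2): 6 → G
H(7)−E(4): 3 → D
D(3)−L(11): -8≡18 → S
Q(16)−C(2): 14 → O
O(14)−E(4): 10 → K
B(1)−L(11): -10≡16 → Q
R(17)−C(2): 15 → P
D(3)−E(4): -1≡25 → Z

SJUMLGDSOKQPZ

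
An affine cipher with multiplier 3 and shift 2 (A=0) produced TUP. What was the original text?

The inverse of 3 mod 26 is 9, since 3·9=27≡1. Apply D(y)=9·(y−2) mod 26:
T(19): 9·(19−2)=153≡23 → X
U(20): 9·(20−2)=162≡6 → G
P(15): 9·(15−2)=117≡13 → N

XGN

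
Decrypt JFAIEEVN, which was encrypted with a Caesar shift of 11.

YUPXTTKC

J(9): 9−11=-2≡24 → Y
F(5): 5−11=-6≡20 → U
A(0): 0−11=-11≡15 → P
I(8): 8−11=-3≡23 → X
E(4): 4−11=-7≡19 → T
E(4): 4−11=-7≡19 → T
V(21): 21−11=10 → K
N(13): 13−11=2 → C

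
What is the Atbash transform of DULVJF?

WFOEQU

D(3) → W(22)
U(20) → F(5)
L(11) → O(14)
V(21) → E(4)
J(9) → Q(16)
F(5) → U(20)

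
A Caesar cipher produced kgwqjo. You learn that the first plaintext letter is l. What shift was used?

From the crib: k(10)−l(11)=-1≡25, so the shift is 25.

25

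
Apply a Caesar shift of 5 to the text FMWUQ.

F(5): 5+5=10 → K
M(12): 12+5=17 → R
W(22): 22+5=27≡1 → B
U(20): 20+5=25 → Z
Q(16): 16+5=21 → V

KRBZV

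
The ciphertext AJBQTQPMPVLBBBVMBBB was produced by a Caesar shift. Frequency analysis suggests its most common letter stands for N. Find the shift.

The most frequent ciphertext letter is B (appears 7 times).
B is position 1; N is position 13.
Shift = -12≡14.

14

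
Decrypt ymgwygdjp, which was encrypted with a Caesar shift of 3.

y(24): 24−3=21 → v
m(12): 12−3=9 → j
g(6): 6−3=3 → d
w(22): 22−3=19 → t
y(24): 24−3=21 → v
g(6): 6−3=3 → d
d(3): 3−3=0 → a
j(9): 9−3=6 → g
p(15): 15−3=12 → m

vjdtvdagm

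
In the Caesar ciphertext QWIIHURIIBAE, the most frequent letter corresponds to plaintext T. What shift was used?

The most frequent ciphertext letter is I (appears 4 times).
I is position 8; T is position 19.
Shift = -11≡15.

15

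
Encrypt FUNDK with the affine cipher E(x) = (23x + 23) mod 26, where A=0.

IPKOT

F(5): 23·5+23=138≡8 → I
U(20): 23·20+23=483≡15 → P
N(13): 23·13+23=322≡10 → K
D(3): 23·3+23=92≡14 → O
K(10): 23·10+23=253≡19 → T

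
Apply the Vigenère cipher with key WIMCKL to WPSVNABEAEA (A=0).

SXEXXLXMMGK

Repeat the key across the message: WIMCKLWIMCK
W(22)+W(22): 44≡18 → S
P(15)+I(8): 23 → X
S(18)+M(12): 30≡4 → E
V(21)+C(2): 23 → X
N(13)+K(10): 23 → X
A(0)+L(11): 11 → L
B(1)+W(22): 23 → X
E(4)+I(8): 12 → M
A(0)+M(12): 12 → M
E(4)+C(2): 6 → G
A(0)+K(10): 10 → K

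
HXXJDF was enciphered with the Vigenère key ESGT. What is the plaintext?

Repeat the key across the ciphertext: ESGTES
H(7)−E(4): 3 → D
X(23)−S(18): 5 → F
X(23)−G(6): 17 → R
J(9)−T(19): -10≡16 → Q
D(3)−E(4): -1≡25 → Z
F(5)−S(18): -13≡13 → N

DFRQZN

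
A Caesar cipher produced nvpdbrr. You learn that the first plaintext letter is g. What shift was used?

From the crib: n(13)−g(6)=7, so the shift is 7.

7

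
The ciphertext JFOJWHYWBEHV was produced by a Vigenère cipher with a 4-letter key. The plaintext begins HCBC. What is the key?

Subtract each crib letter from the matching ciphertext letter (mod 26):
J(9)−H(7)=2 → C
F(5)−C(2)=3 → D
O(14)−B(1)=13 → N
J(9)−C(2)=7 → H

CDNH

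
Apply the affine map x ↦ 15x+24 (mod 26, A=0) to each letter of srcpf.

itcpv

s(18): 15·18+24=294≡8 → i
r(17): 15·17+24=279≡19 → t
c(2): 15·2+24=54≡2 → c
p(15): 15·15+24=249≡15 → p
f(5): 15·5+24=99≡21 → v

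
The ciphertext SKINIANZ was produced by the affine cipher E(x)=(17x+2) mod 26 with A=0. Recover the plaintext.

The inverse of 17 mod 26 is 23, since 17·23=391≡1. Apply D(y)=23·(y−2) mod 26:
S(18): 23·(18−2)=368≡4 → E
K(10): 23·(10−2)=184≡2 → C
I(8): 23·(8−2)=138≡8 → I
N(13): 23·(13−2)=253≡19 → T
I(8): 23·(8−2)=138≡8 → I
A(0): 23·(0−2)=-46≡6 → G
N(13): 23·(13−2)=253≡19 → T
Z(25): 23·(25−2)=529≡9 → J

ECITIGTJ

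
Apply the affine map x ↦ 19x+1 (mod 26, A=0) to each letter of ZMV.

IVK

Z(25): 19·25+1=476≡8 → I
M(12): 19·12+1=229≡21 → V
V(21): 19·21+1=400≡10 → K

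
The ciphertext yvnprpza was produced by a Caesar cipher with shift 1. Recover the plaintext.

y(24): 24−1=23 → x
v(21): 21−1=20 → u
n(13): 13−1=12 → m
p(15): 15−1=14 → o
r(17): 17−1=16 → q
p(15): 15−1=14 → o
z(25): 25−1=24 → y
a(0): 0−1=-1≡25 → z

xumoqoyz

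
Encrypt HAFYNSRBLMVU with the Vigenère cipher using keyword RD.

Repeat the key across the message: RDRDRDRDRDRD
H(7)+R(17): 24 → Y
A(0)+D(3): 3 → D
F(5)+R(17): 22 → W
Y(24)+D(3): 27≡1 → B
N(13)+R(17): 30≡4 → E
S(18)+D(3): 21 → V
R(17)+R(17): 34≡8 → I
B(1)+D(3): 4 → E
L(11)+R(17): 28≡2 → C
M(12)+D(3): 15 → P
V(21)+R(17): 38≡12 → M
U(20)+D(3): 23 → X

YDWBEVIECPMX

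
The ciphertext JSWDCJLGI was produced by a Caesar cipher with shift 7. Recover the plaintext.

CLPWVCEZB

J(9): 9−7=2 → C
S(18): 18−7=11 → L
W(22): 22−7=15 → P
D(3): 3−7=-4≡22 → W
C(2): 2−7=-5≡21 → V
J(9): 9−7=2 → C
L(11): 11−7=4 → E
G(6): 6−7=-1≡25 → Z
I(8): 8−7=1 → B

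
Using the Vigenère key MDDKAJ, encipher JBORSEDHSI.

VERBSNPKVS

Repeat the key across the message: MDDKAJMDDK
J(9)+M(12): 21 → V
B(1)+D(3): 4 → E
O(14)+D(3): 17 → R
R(17)+K(10): 27≡1 → B
S(18)+A(0): 18 → S
E(4)+J(9): 13 → N
D(3)+M(12): 15 → P
H(7)+D(3): 10 → K
S(18)+D(3): 21 → V
I(8)+K(10): 18 → S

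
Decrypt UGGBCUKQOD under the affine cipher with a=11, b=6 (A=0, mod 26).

The inverse of 11 mod 26 is 19, since 11·19=209≡1. Apply D(y)=19·(y−6) mod 26:
U(20): 19·(20−6)=266≡6 → G
G(6): 19·(6−6)=0 → A
G(6): 19·(6−6)=0 → A
B(1): 19·(1−6)=-95≡9 → J
C(2): 19·(2−6)=-76≡2 → C
U(20): 19·(20−6)=266≡6 → G
K(10): 19·(10−6)=76≡24 → Y
Q(16): 19·(16−6)=190≡8 → I
O(14): 19·(14−6)=152≡22 → W
D(3): 19·(3−6)=-57≡21 → V

GAAJCGYIWV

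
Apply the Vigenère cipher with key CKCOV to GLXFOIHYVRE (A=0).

Repeat the key across the message: CKCOVCKCOVC
G(6)+C(2): 8 → I
L(11)+K(10): 21 → V
X(23)+C(2): 25 → Z
F(5)+O(14): 19 → T
O(14)+V(21): 35≡9 → J
I(8)+C(2): 10 → K
H(7)+K(10): 17 → R
Y(24)+C(2): 26≡0 → A
V(21)+O(14): 35≡9 → J
R(17)+V(21): 38≡12 → M
E(4)+C(2): 6 → G

IVZTJKRAJMG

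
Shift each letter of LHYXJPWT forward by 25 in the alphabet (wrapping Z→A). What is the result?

KGXWIOVS

L(11): 11+25=36≡10 → K
H(7): 7+25=32≡6 → G
Y(24): 24+25=49≡23 → X
X(23): 23+25=48≡22 → W
J(9): 9+25=34≡8 → I
P(15): 15+25=40≡14 → O
W(22): 22+25=47≡21 → V
T(19): 19+25=44≡18 → S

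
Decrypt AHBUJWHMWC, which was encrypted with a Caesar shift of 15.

A(0): 0−15=-15≡11 → L
H(7): 7−15=-8≡18 → S
B(1): 1−15=-14≡12 → M
U(20): 20−15=5 → F
J(9): 9−15=-6≡20 → U
W(22): 22−15=7 → H
H(7): 7−15=-8≡18 → S
M(12): 12−15=-3≡23 → X
W(22): 22−15=7 → H
C(2): 2−15=-13≡13 → N

LSMFUHSXHN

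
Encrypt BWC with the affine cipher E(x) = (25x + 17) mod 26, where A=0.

B(1): 25·1+17=42≡16 → Q
W(22): 25·22+17=567≡21 → V
C(2): 25·2+17=67≡15 → P

QVP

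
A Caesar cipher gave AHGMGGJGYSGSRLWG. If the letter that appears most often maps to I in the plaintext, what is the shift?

The most frequent ciphertext letter is G (appears 6 times).
G is position 6; I is position 8.
Shift = -2≡24.

24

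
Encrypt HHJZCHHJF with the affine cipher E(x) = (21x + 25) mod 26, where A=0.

QQGEPQQGA

H(7): 21·7+25=172≡16 → Q
H(7): 21·7+25=172≡16 → Q
J(9): 21·9+25=214≡6 → G
Z(25): 21·25+25=550≡4 → E
C(2): 21·2+25=67≡15 → P
H(7): 21·7+25=172≡16 → Q
H(7): 21·7+25=172≡16 → Q
J(9): 21·9+25=214≡6 → G
F(5): 21·5+25=130≡0 → A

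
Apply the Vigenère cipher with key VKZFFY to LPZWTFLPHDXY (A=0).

Repeat the key across the message: VKZFFYVKZFFY
L(11)+V(21): 32≡6 → G
P(15)+K(10): 25 → Z
Z(25)+Z(25): 50≡24 → Y
W(22)+F(5): 27≡1 → B
T(19)+F(5): 24 → Y
F(5)+Y(24): 29≡3 → D
L(11)+V(21): 32≡6 → G
P(15)+K(10): 25 → Z
H(7)+Z(25): 32≡6 → G
D(3)+F(5): 8 → I
X(23)+F(5): 28≡2 → C
Y(24)+Y(24): 48≡22 → W

GZYBYDGZGICW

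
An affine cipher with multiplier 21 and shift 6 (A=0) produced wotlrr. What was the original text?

The inverse of 21 mod 26 is 5, since 21·5=105≡1. Apply D(y)=5·(y−6) mod 26:
w(22): 5·(22−6)=80≡2 → c
o(14): 5·(14−6)=40≡14 → o
t(19): 5·(19−6)=65≡13 → n
l(11): 5·(11−6)=25 → z
r(17): 5·(17−6)=55≡3 → d
r(17): 5·(17−6)=55≡3 → d

conzdd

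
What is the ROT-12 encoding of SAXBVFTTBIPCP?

EMJNHRFFNUBOB

S(18): 18+12=30≡4 → E
A(0): 0+12=12 → M
X(23): 23+12=35≡9 → J
B(1): 1+12=13 → N
V(21): 21+12=33≡7 → H
F(5): 5+12=17 → R
T(19): 19+12=31≡5 → F
T(19): 19+12=31≡5 → F
B(1): 1+12=13 → N
I(8): 8+12=20 → U
P(15): 15+12=27≡1 → B
C(2): 2+12=14 → O
P(15): 15+12=27≡1 → B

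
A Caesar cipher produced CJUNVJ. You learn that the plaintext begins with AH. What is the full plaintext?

From the crib: C(2)−A(0)=2, so the shift is 2.
Subtract 2 from each ciphertext letter:
C(2): 2−2=0 → A
J(9): 9−2=7 → H
U(20): 20−2=18 → S
N(13): 13−2=11 → L
V(21): 21−2=19 → T
J(9): 9−2=7 → H

AHSLTH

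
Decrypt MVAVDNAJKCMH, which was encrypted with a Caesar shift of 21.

M(12): 12−21=-9≡17 → R
V(21): 21−21=0 → A
A(0): 0−21=-21≡5 → F
V(21): 21−21=0 → A
D(3): 3−21=-18≡8 → I
N(13): 13−21=-8≡18 → S
A(0): 0−21=-21≡5 → F
J(9): 9−21=-12≡14 → O
K(10): 10−21=-11≡15 → P
C(2): 2−21=-19≡7 → H
M(12): 12−21=-9≡17 → R
H(7): 7−21=-14≡12 → M

RAFAISFOPHRM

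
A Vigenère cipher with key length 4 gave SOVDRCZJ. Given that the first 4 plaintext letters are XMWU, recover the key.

VCZJ

Subtract each crib letter from the matching ciphertext letter (mod 26):
S(18)−X(23)=-5≡21 → V
O(14)−M(12)=2 → C
V(21)−W(22)=-1≡25 → Z
D(3)−U(20)=-17≡9 → J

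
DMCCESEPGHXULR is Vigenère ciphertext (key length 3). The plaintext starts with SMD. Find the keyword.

LAZ

Subtract each crib letter from the matching ciphertext letter (mod 26):
D(3)−S(18)=-15≡11 → L
M(12)−M(12)=0 → A
C(2)−D(3)=-1≡25 → Z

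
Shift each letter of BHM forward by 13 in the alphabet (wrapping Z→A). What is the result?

OUZ

B(1): 1+13=14 → O
H(7): 7+13=20 → U
M(12): 12+13=25 → Z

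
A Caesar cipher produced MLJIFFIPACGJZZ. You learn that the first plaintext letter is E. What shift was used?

8

From the crib: M(12)−E(4)=8, so the shift is 8.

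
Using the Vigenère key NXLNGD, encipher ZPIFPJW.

MMTSVMJ

Repeat the key across the message: NXLNGDN
Z(25)+N(13): 38≡12 → M
P(15)+X(23): 38≡12 → M
I(8)+L(11): 19 → T
F(5)+N(13): 18 → S
P(15)+G(6): 21 → V
J(9)+D(3): 12 → M
W(22)+N(13): 35≡9 → J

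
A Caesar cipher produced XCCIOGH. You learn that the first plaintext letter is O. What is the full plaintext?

OTTZFXY

From the crib: X(23)−O(14)=9, so the shift is 9.
Subtract 9 from each ciphertext letter:
X(23): 23−9=14 → O
C(2): 2−9=-7≡19 → T
C(2): 2−9=-7≡19 → T
I(8): 8−9=-1≡25 → Z
O(14): 14−9=5 → F
G(6): 6−9=-3≡23 → X
H(7): 7−9=-2≡24 → Y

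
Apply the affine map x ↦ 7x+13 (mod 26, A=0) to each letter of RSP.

R(17): 7·17+13=132≡2 → C
S(18): 7·18+13=139≡9 → J
P(15): 7·15+13=118≡14 → O

CJO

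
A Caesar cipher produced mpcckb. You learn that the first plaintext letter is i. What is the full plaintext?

From the crib: m(12)−i(8)=4, so the shift is 4.
Subtract 4 from each ciphertext letter:
m(12): 12−4=8 → i
p(15): 15−4=11 → l
c(2): 2−4=-2≡24 → y
c(2): 2−4=-2≡24 → y
k(10): 10−4=6 → g
b(1): 1−4=-3≡23 → x

ilyygx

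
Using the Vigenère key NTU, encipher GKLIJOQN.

TDFVCIDG

Repeat the key across the message: NTUNTUNT
G(6)+N(13): 19 → T
K(10)+T(19): 29≡3 → D
L(11)+U(20): 31≡5 → F
I(8)+N(13): 21 → V
J(9)+T(19): 28≡2 → C
O(14)+U(20): 34≡8 → I
Q(16)+N(13): 29≡3 → D
N(13)+T(19): 32≡6 → G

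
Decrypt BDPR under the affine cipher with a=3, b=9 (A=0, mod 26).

The inverse of 3 mod 26 is 9, since 3·9=27≡1. Apply D(y)=9·(y−9) mod 26:
B(1): 9·(1−9)=-72≡6 → G
D(3): 9·(3−9)=-54≡24 → Y
P(15): 9·(15−9)=54≡2 → C
R(17): 9·(17−9)=72≡20 → U

GYCU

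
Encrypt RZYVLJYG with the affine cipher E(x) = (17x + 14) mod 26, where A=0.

RXGHTLGM

R(17): 17·17+14=303≡17 → R
Z(25): 17·25+14=439≡23 → X
Y(24): 17·24+14=422≡6 → G
V(21): 17·21+14=371≡7 → H
L(11): 17·11+14=201≡19 → T
J(9): 17·9+14=167≡11 → L
Y(24): 17·24+14=422≡6 → G
G(6): 17·6+14=116≡12 → M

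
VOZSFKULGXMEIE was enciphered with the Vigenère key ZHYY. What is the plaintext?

Repeat the key across the ciphertext: ZHYYZHYYZHYYZH
V(21)−Z(25): -4≡22 → W
O(14)−H(7): 7 → H
Z(25)−Y(24): 1 → B
S(18)−Y(24): -6≡20 → U
F(5)−Z(25): -20≡6 → G
K(10)−H(7): 3 → D
U(20)−Y(24): -4≡22 → W
L(11)−Y(24): -13≡13 → N
G(6)−Z(25): -19≡7 → H
X(23)−H(7): 16 → Q
M(12)−Y(24): -12≡14 → O
E(4)−Y(24): -20≡6 → G
I(8)−Z(25): -17≡9 → J
E(4)−H(7): -3≡23 → X

WHBUGDWNHQOGJX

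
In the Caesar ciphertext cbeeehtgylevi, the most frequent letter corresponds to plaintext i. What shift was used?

The most frequent ciphertext letter is e (appears 4 times).
e is position 4; i is position 8.
Shift = -4≡22.

22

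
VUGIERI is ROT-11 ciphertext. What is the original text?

KJVXTGX

V(21): 21−11=10 → K
U(20): 20−11=9 → J
G(6): 6−11=-5≡21 → V
I(8): 8−11=-3≡23 → X
E(4): 4−11=-7≡19 → T
R(17): 17−11=6 → G
I(8): 8−11=-3≡23 → X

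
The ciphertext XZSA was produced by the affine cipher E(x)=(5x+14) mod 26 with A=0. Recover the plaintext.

HXGS

The inverse of 5 mod 26 is 21, since 5·21=105≡1. Apply D(y)=21·(y−14) mod 26:
X(23): 21·(23−14)=189≡7 → H
Z(25): 21·(25−14)=231≡23 → X
S(18): 21·(18−14)=84≡6 → G
A(0): 21·(0−14)=-294≡18 → S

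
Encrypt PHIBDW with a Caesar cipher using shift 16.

P(15): 15+16=31≡5 → F
H(7): 7+16=23 → X
I(8): 8+16=24 → Y
B(1): 1+16=17 → R
D(3): 3+16=19 → T
W(22): 22+16=38≡12 → M

FXYRTM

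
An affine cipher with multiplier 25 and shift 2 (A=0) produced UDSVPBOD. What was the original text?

IZKHNBOZ

The inverse of 25 mod 26 is 25, since 25·25=625≡1. Apply D(y)=25·(y−2) mod 26:
U(20): 25·(20−2)=450≡8 → I
D(3): 25·(3−2)=25 → Z
S(18): 25·(18−2)=400≡10 → K
V(21): 25·(21−2)=475≡7 → H
P(15): 25·(15−2)=325≡13 → N
B(1): 25·(1−2)=-25≡1 → B
O(14): 25·(14−2)=300≡14 → O
D(3): 25·(3−2)=25 → Z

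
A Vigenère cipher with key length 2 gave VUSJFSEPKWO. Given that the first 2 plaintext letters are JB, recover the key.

Subtract each crib letter from the matching ciphertext letter (mod 26):
V(21)−J(9)=12 → M
U(20)−B(1)=19 → T

MT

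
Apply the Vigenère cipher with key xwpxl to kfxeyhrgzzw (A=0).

hbmbjenvwkt

Repeat the key across the message: xwpxlxwpxlx
k(10)+x(23): 33≡7 → h
f(5)+w(22): 27≡1 → b
x(23)+p(15): 38≡12 → m
e(4)+x(23): 27≡1 → b
y(24)+l(11): 35≡9 → j
h(7)+x(23): 30≡4 → e
r(17)+w(22): 39≡13 → n
g(6)+p(15): 21 → v
z(25)+x(23): 48≡22 → w
z(25)+l(11): 36≡10 → k
w(22)+x(23): 45≡19 → t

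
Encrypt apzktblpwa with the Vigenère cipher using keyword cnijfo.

cchtypncej

Repeat the key across the message: cnijfocnij
a(0)+c(2): 2 → c
p(15)+n(13): 28≡2 → c
z(25)+i(8): 33≡7 → h
k(10)+j(9): 19 → t
t(19)+f(5): 24 → y
b(1)+o(14): 15 → p
l(11)+c(2): 13 → n
p(15)+n(13): 28≡2 → c
w(22)+i(8): 30≡4 → e
a(0)+j(9): 9 → j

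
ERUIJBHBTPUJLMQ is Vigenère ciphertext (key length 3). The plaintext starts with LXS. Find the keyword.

TUC

Subtract each crib letter from the matching ciphertext letter (mod 26):
E(4)−L(11)=-7≡19 → T
R(17)−X(23)=-6≡20 → U
U(20)−S(18)=2 → C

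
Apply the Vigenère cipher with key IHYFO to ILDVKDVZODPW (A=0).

QSBAYLCXTRXD

Repeat the key across the message: IHYFOIHYFOIH
I(8)+I(8): 16 → Q
L(11)+H(7): 18 → S
D(3)+Y(24): 27≡1 → B
V(21)+F(5): 26≡0 → A
K(10)+O(14): 24 → Y
D(3)+I(8): 11 → L
V(21)+H(7): 28≡2 → C
Z(25)+Y(24): 49≡23 → X
O(14)+F(5): 19 → T
D(3)+O(14): 17 → R
P(15)+I(8): 23 → X
W(22)+H(7): 29≡3 → D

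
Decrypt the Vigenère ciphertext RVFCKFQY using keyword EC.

Repeat the key across the ciphertext: ECECECEC
R(17)−E(4): 13 → N
V(21)−C(2): 19 → T
F(5)−E(4): 1 → B
C(2)−C(2): 0 → A
K(10)−E(4): 6 → G
F(5)−C(2): 3 → D
Q(16)−E(4): 12 → M
Y(24)−C(2): 22 → W

NTBAGDMW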